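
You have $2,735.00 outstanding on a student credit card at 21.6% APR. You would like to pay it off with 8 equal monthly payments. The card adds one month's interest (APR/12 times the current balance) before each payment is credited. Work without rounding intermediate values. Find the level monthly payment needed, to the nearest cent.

Monthly rate r = 21.6%/12 = 1.8% = 0.018.
Level-payment amortization: P = B₀·r / (1 − (1+r)^(−n)) = 2735.00·0.018 / (1 − 1.018^(−8)).
Denominator 1 − (1+r)^(−8) = 0.133002638.
P = 49.23 / 0.133002638 ≈ 370.14.

$370.14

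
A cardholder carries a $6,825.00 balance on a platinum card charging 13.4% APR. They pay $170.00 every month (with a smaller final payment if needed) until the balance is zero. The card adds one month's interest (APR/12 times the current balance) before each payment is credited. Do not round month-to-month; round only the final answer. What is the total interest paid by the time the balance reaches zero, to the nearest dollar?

$2,280

Monthly rate r = 13.4%/12 = 1.11667% = 0.0111667.
Payoff takes n = ⌈−ln(1 − rB₀/P)/ln(1+r)⌉ = ⌈53.560⌉ = 54 payments; the last is $95.35.
Total paid = 53·$170.00 + $95.35 = $9,105.35.
Total interest = total paid − principal = $9,105.35 − $6,825.00 = $2,280.35.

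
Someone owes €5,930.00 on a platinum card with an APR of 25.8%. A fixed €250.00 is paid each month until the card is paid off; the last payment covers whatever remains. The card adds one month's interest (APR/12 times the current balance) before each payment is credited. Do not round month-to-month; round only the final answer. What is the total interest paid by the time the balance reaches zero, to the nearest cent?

€2,453.80

Monthly rate r = 25.8%/12 = 2.15% = 0.0215.
Payoff takes n = ⌈−ln(1 − rB₀/P)/ln(1+r)⌉ = ⌈33.533⌉ = 34 payments; the last is €133.80.
Total paid = 33·€250.00 + €133.80 = €8,383.80.
Total interest = total paid − principal = €8,383.80 − €5,930.00 = €2,453.80.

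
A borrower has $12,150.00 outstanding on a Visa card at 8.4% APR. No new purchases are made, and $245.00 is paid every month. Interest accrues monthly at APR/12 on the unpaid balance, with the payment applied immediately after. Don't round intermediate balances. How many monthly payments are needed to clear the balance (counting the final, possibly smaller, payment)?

62 months

Monthly rate r = 8.4%/12 = 0.7% = 0.007.
Recurrence: B ← B·(1+r) − $245.00.
Month 1: interest $85.05; balance after payment $11,990.05.
Month 2: interest $83.93; balance after payment $11,828.98.
Closed form: n = −ln(1 − rB₀/P)/ln(1+r) = −ln(0.65286)/ln(1.007) ≈ 61.127, so the balance reaches zero during payment 62.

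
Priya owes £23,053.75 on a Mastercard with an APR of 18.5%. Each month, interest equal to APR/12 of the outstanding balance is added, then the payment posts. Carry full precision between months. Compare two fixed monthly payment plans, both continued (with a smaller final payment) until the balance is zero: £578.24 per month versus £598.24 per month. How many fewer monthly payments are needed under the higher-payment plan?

4 fewer payments

Monthly rate r = 18.5%/12 = 1.54167% = 0.0154167.
At £578.24/mo: n = ⌈−ln(1 − rB₀/P)/ln(1+r)⌉ = 63 payments (last £191.79); total interest = total paid − £23,053.75 = £12,988.92.
At £598.24/mo: 59 payments (last £559.24); total interest £12,203.41.
Payments saved = 63 − 59 = 4.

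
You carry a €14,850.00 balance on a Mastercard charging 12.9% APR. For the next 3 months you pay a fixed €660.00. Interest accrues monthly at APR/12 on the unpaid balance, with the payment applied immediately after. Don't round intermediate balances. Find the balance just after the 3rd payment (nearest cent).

€13,332.72

Monthly rate r = 12.9%/12 = 1.075% = 0.01075.
Each month: B ← B·(1+r) − €660.00.
Month 1: interest €159.64; balance after payment €14,349.64.
Month 2: interest €154.26; balance after payment €13,843.90.
Month 3: interest €148.82; balance after payment €13,332.72.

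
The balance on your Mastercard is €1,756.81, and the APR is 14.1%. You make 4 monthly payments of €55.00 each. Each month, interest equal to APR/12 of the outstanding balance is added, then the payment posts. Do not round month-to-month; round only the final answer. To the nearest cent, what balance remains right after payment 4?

Monthly rate r = 14.1%/12 = 1.175% = 0.01175.
Each month: B ← B·(1+r) − €55.00.
Month 1: interest €20.64; balance after payment €1,722.45.
Month 2: interest €20.24; balance after payment €1,687.69.
Month 3: interest €19.83; balance after payment €1,652.52.
Month 4: interest €19.42; balance after payment €1,616.94.

€1,616.94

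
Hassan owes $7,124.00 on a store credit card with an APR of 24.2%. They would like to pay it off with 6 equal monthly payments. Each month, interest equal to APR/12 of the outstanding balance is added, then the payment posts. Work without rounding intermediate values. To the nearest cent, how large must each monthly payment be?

$1,272.53

Monthly rate r = 24.2%/12 = 2.01667% = 0.0201667.
Level-payment amortization: P = B₀·r / (1 − (1+r)^(−n)) = 7124.00·0.0201667 / (1 − 1.02017^(−6)).
Denominator 1 − (1+r)^(−6) = 0.11289868.
P = 143.667 / 0.11289868 ≈ 1272.53.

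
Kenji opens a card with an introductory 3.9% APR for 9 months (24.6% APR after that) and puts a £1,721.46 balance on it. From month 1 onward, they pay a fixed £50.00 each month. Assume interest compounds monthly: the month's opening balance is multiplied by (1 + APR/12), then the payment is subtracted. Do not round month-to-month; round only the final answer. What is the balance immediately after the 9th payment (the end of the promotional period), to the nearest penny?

£1,316.58

Promo months 1–9 at r₀ = 3.9%/12 = 0.00325; months 10+ at r₁ = 24.6%/12 = 0.0205.
After month 9: iterate B ← B·(1+r₀) − £50.00 for 9 months → £1,316.58.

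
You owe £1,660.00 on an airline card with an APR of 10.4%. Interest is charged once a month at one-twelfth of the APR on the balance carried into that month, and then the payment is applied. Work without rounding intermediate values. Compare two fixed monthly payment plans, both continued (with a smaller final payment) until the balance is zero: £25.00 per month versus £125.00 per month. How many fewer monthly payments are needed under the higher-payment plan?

Monthly rate r = 10.4%/12 = 0.866667% = 0.00866667.
At £25.00/mo: n = ⌈−ln(1 − rB₀/P)/ln(1+r)⌉ = 100 payments (last £7.15); total interest = total paid − £1,660.00 = £822.15.
At £125.00/mo: 15 payments (last £21.26); total interest £111.26.
Payments saved = 100 − 15 = 85.

85 fewer payments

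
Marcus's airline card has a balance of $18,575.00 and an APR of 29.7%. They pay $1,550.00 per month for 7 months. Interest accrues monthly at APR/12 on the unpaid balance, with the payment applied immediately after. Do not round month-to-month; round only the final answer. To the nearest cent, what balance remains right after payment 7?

Monthly rate r = 29.7%/12 = 2.475% = 0.02475.
Each month: B ← B·(1+r) − $1,550.00.
Month 1: interest $459.73; balance after payment $17,484.73.
Month 2: interest $432.75; balance after payment $16,367.48.
Month 3: interest $405.10; balance after payment $15,222.57.
Month 4: interest $376.76; balance after payment $14,049.33.
Month 5: interest $347.72; balance after payment $12,847.05.
Month 6: interest $317.96; balance after payment $11,615.02.
Month 7: interest $287.47; balance after payment $10,352.49.

$10,352.49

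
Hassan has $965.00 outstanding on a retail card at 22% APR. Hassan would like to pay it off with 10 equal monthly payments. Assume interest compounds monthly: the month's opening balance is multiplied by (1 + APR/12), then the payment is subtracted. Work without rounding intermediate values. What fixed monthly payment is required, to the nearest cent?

$106.50

Monthly rate r = 22%/12 = 1.83333% = 0.0183333.
Level-payment amortization: P = B₀·r / (1 − (1+r)^(−n)) = 965.00·0.0183333 / (1 − 1.01833^(−10)).
Denominator 1 − (1+r)^(−10) = 0.16612606.
P = 17.6917 / 0.16612606 ≈ 106.50.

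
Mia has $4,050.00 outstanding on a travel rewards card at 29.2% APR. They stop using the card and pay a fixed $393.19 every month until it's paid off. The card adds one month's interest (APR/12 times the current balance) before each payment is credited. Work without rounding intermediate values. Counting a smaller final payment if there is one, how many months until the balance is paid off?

Monthly rate r = 29.2%/12 = 2.43333% = 0.0243333.
Recurrence: B ← B·(1+r) − $393.19.
Month 1: interest $98.55; balance after payment $3,755.36.
Month 2: interest $91.38; balance after payment $3,453.55.
Closed form: n = −ln(1 − rB₀/P)/ln(1+r) = −ln(0.74936)/ln(1.02433) ≈ 12.001, so the balance reaches zero during payment 13.

13 payments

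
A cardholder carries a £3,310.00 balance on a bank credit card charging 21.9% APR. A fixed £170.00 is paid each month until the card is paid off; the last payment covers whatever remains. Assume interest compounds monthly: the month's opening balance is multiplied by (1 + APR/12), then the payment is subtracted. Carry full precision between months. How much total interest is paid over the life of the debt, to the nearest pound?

Monthly rate r = 21.9%/12 = 1.825% = 0.01825.
Payoff takes n = ⌈−ln(1 − rB₀/P)/ln(1+r)⌉ = ⌈24.275⌉ = 25 payments; the last is £47.10.
Total paid = 24·£170.00 + £47.10 = £4,127.10.
Total interest = total paid − principal = £4,127.10 − £3,310.00 = £817.10.

£817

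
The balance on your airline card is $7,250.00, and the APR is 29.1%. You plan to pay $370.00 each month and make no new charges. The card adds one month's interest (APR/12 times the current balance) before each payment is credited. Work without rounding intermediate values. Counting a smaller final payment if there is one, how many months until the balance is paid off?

Monthly rate r = 29.1%/12 = 2.425% = 0.02425.
Recurrence: B ← B·(1+r) − $370.00.
Month 1: interest $175.81; balance after payment $7,055.81.
Month 2: interest $171.10; balance after payment $6,856.92.
Closed form: n = −ln(1 − rB₀/P)/ln(1+r) = −ln(0.52483)/ln(1.02425) ≈ 26.906, so the balance reaches zero during payment 27.

27 months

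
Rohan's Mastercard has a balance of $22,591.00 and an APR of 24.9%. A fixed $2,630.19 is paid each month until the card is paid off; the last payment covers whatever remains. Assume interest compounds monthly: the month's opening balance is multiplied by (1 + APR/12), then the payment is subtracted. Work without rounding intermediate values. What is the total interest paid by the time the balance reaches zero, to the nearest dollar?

Monthly rate r = 24.9%/12 = 2.075% = 0.02075.
Payoff takes n = ⌈−ln(1 − rB₀/P)/ln(1+r)⌉ = ⌈9.557⌉ = 10 payments; the last is $1,472.86.
Total paid = 9·$2,630.19 + $1,472.86 = $25,144.57.
Total interest = total paid − principal = $25,144.57 − $22,591.00 = $2,553.57.

$2,554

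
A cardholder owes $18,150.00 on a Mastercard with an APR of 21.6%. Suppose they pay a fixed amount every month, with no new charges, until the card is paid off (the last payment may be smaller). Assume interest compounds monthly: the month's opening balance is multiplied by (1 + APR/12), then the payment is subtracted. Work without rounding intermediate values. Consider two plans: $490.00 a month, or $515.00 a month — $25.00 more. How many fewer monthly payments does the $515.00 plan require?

Monthly rate r = 21.6%/12 = 1.8% = 0.018.
At $490.00/mo: n = ⌈−ln(1 − rB₀/P)/ln(1+r)⌉ = 62 payments (last $291.69); total interest = total paid − $18,150.00 = $12,031.69.
At $515.00/mo: 57 payments (last $205.92); total interest $10,895.92.
Payments saved = 62 − 57 = 5.

5 fewer payments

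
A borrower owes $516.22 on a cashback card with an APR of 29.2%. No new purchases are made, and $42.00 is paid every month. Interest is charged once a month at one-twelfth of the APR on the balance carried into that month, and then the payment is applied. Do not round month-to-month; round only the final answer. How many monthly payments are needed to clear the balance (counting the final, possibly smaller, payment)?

Monthly rate r = 29.2%/12 = 2.43333% = 0.0243333.
Recurrence: B ← B·(1+r) − $42.00.
Month 1: interest $12.56; balance after payment $486.78.
Month 2: interest $11.85; balance after payment $456.63.
Closed form: n = −ln(1 − rB₀/P)/ln(1+r) = −ln(0.70092)/ln(1.02433) ≈ 14.781, so the balance reaches zero during payment 15.

15 payments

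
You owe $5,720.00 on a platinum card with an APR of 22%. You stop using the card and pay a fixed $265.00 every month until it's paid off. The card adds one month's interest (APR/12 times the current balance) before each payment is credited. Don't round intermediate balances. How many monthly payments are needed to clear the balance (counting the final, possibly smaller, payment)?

Monthly rate r = 22%/12 = 1.83333% = 0.0183333.
Recurrence: B ← B·(1+r) − $265.00.
Month 1: interest $104.87; balance after payment $5,559.87.
Month 2: interest $101.93; balance after payment $5,396.80.
Closed form: n = −ln(1 − rB₀/P)/ln(1+r) = −ln(0.60428)/ln(1.01833) ≈ 27.727, so the balance reaches zero during payment 28.

28 payments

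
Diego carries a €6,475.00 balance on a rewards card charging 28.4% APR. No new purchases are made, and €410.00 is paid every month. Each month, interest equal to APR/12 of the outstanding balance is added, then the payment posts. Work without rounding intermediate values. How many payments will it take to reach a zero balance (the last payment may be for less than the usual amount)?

Monthly rate r = 28.4%/12 = 2.36667% = 0.0236667.
Recurrence: B ← B·(1+r) − €410.00.
Month 1: interest €153.24; balance after payment €6,218.24.
Month 2: interest €147.17; balance after payment €5,955.41.
Closed form: n = −ln(1 − rB₀/P)/ln(1+r) = −ln(0.62624)/ln(1.02367) ≈ 20.009, so the balance reaches zero during payment 21.

21 months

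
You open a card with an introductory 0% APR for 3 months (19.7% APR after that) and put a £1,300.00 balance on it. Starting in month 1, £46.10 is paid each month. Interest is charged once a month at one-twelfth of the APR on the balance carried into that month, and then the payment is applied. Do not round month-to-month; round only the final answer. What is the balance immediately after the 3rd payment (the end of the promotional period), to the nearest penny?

£1,161.70

Promo months 1–3 at r₀ = 0%/12 = 0; months 4+ at r₁ = 19.7%/12 = 0.0164167.
After month 3 (no interest yet): B = £1,300.00 − 3·£46.10 = £1,161.70.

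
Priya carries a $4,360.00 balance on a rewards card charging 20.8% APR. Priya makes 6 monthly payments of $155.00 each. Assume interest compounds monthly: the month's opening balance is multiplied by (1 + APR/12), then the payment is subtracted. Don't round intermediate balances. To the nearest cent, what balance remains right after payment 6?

$3,862.31

Monthly rate r = 20.8%/12 = 1.73333% = 0.0173333.
Each month: B ← B·(1+r) − $155.00.
Month 1: interest $75.57; balance after payment $4,280.57.
Month 2: interest $74.20; balance after payment $4,199.77.
Month 3: interest $72.80; balance after payment $4,117.57.
Month 4: interest $71.37; balance after payment $4,033.94.
Month 5: interest $69.92; balance after payment $3,948.86.
Month 6: interest $68.45; balance after payment $3,862.31.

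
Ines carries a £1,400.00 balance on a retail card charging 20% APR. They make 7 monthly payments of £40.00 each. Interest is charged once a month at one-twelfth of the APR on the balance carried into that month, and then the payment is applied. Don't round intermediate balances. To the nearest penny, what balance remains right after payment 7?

£1,277.34

Monthly rate r = 20%/12 = 1.66667% = 0.0166667.
Each month: B ← B·(1+r) − £40.00.
Month 1: interest £23.33; balance after payment £1,383.33.
Month 2: interest £23.06; balance after payment £1,366.39.
Month 3: interest £22.77; balance after payment £1,349.16.
Month 4: interest £22.49; balance after payment £1,331.65.
Month 5: interest £22.19; balance after payment £1,313.84.
Month 6: interest £21.90; balance after payment £1,295.74.
Month 7: interest £21.60; balance after payment £1,277.34.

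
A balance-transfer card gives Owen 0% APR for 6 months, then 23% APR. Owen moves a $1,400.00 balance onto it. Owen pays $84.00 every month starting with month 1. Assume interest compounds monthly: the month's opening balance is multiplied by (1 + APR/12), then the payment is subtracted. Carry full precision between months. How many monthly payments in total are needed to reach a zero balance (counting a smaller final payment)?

Promo months 1–6 at r₀ = 0%/12 = 0; months 7+ at r₁ = 23%/12 = 0.0191667.
After month 6 (no interest yet): B = $1,400.00 − 6·$84.00 = $896.00.
Then at r₁ with $84.00/mo: n₂ = −ln(1 − r₁·B/P)/ln(1+r₁) ≈ 12.05 → 13 more payments.

19 payments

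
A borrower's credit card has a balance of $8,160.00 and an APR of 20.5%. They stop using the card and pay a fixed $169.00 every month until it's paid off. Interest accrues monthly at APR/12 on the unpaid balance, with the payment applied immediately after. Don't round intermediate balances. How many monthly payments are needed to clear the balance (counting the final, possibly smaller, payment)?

103 months

Monthly rate r = 20.5%/12 = 1.70833% = 0.0170833.
Recurrence: B ← B·(1+r) − $169.00.
Month 1: interest $139.40; balance after payment $8,130.40.
Month 2: interest $138.89; balance after payment $8,100.29.
Closed form: n = −ln(1 − rB₀/P)/ln(1+r) = −ln(0.17515)/ln(1.01708) ≈ 102.847, so the balance reaches zero during payment 103.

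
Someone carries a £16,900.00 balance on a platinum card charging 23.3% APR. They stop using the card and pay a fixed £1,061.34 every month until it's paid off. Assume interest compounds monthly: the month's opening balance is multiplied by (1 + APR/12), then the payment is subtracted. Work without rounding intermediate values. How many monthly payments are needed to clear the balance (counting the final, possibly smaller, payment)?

20 payments

Monthly rate r = 23.3%/12 = 1.94167% = 0.0194167.
Recurrence: B ← B·(1+r) − £1,061.34.
Month 1: interest £328.14; balance after payment £16,166.80.
Month 2: interest £313.91; balance after payment £15,419.37.
Closed form: n = −ln(1 − rB₀/P)/ln(1+r) = −ln(0.69082)/ln(1.01942) ≈ 19.234, so the balance reaches zero during payment 20.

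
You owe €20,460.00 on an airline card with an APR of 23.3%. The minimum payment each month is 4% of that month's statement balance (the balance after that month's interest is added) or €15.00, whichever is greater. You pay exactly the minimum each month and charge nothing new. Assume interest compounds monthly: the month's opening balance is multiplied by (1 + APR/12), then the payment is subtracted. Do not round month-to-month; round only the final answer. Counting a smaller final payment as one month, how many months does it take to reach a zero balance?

220 months

Monthly rate r = 23.3%/12 = 1.94167% = 0.0194167.
While 4% of the post-interest balance exceeds €15.00, each month B ← (B·(1+r))·(1 − 0.04), i.e. B shrinks by the factor (1+r)·0.96 = 0.97864.
This holds for months 1–187. Entering month 188 the balance is €360.91; 4% of the post-interest balance is now below €15.00, so the flat €15.00 minimum applies from here.
From month 188 a fixed €15.00 at rate r clears €360.91 in 33 more payments. Total: 187 + 33 = 220 months.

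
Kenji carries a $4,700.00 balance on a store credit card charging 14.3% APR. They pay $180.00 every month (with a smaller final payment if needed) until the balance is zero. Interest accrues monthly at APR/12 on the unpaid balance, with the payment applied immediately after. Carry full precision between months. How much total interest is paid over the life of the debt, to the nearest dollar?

$964

Monthly rate r = 14.3%/12 = 1.19167% = 0.0119167.
Payoff takes n = ⌈−ln(1 − rB₀/P)/ln(1+r)⌉ = ⌈31.465⌉ = 32 payments; the last is $83.98.
Total paid = 31·$180.00 + $83.98 = $5,663.98.
Total interest = total paid − principal = $5,663.98 − $4,700.00 = $963.98.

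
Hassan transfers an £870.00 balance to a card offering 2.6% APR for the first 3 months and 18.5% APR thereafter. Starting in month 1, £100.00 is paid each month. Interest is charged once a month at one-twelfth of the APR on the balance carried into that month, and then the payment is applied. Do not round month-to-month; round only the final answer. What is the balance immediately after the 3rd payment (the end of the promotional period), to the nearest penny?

Promo months 1–3 at r₀ = 2.6%/12 = 0.00216667; months 4+ at r₁ = 18.5%/12 = 0.0154167.
After month 3: iterate B ← B·(1+r₀) − £100.00 for 3 months → £575.02.

£575.02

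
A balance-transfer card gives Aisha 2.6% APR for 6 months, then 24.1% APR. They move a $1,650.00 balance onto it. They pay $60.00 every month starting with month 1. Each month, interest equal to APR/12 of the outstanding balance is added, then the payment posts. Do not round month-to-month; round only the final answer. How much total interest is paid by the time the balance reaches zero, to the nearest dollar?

Promo months 1–6 at r₀ = 2.6%/12 = 0.00216667; months 7+ at r₁ = 24.1%/12 = 0.0200833.
After month 6: iterate B ← B·(1+r₀) − $60.00 for 6 months → $1,309.61.
Then at r₁ with $60.00/mo: n₂ = −ln(1 − r₁·B/P)/ln(1+r₁) ≈ 29.01 → 30 more payments.
Total paid = 35·$60.00 + $0.74 = $2,100.74; interest = $2,100.74 − $1,650.00 = $450.74.

$451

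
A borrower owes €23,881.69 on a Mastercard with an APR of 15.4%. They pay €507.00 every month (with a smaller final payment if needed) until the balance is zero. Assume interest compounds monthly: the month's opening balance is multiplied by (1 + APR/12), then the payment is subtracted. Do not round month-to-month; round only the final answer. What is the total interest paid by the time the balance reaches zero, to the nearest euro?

€13,000

Monthly rate r = 15.4%/12 = 1.28333% = 0.0128333.
Payoff takes n = ⌈−ln(1 − rB₀/P)/ln(1+r)⌉ = ⌈72.744⌉ = 73 payments; the last is €377.70.
Total paid = 72·€507.00 + €377.70 = €36,881.70.
Total interest = total paid − principal = €36,881.70 − €23,881.69 = €13,000.01.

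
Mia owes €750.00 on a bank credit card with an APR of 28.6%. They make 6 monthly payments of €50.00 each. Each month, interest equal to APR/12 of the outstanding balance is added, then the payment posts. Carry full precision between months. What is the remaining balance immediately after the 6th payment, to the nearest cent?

€545.39

Monthly rate r = 28.6%/12 = 2.38333% = 0.0238333.
Each month: B ← B·(1+r) − €50.00.
Month 1: interest €17.88; balance after payment €717.88.
Month 2: interest €17.11; balance after payment €684.98.
Month 3: interest €16.33; balance after payment €651.31.
Month 4: interest €15.52; balance after payment €616.83.
Month 5: interest €14.70; balance after payment €581.53.
Month 6: interest €13.86; balance after payment €545.39.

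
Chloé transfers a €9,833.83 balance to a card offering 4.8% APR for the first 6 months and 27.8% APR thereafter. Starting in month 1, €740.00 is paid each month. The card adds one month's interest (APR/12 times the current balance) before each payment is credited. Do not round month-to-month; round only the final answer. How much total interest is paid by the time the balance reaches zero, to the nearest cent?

Promo months 1–6 at r₀ = 4.8%/12 = 0.004; months 7+ at r₁ = 27.8%/12 = 0.0231667.
After month 6: iterate B ← B·(1+r₀) − €740.00 for 6 months → €5,587.58.
Then at r₁ with €740.00/mo: n₂ = −ln(1 − r₁·B/P)/ln(1+r₁) ≈ 8.40 → 9 more payments.
Total paid = 14·€740.00 + €294.88 = €10,654.88; interest = €10,654.88 − €9,833.83 = €821.05.

€821.05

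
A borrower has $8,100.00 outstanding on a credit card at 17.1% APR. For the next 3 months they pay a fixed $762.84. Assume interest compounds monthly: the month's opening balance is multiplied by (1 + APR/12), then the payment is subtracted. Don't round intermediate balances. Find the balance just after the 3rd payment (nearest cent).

Monthly rate r = 17.1%/12 = 1.425% = 0.01425.
Each month: B ← B·(1+r) − $762.84.
Month 1: interest $115.42; balance after payment $7,452.58.
Month 2: interest $106.20; balance after payment $6,795.94.
Month 3: interest $96.84; balance after payment $6,129.95.

$6,129.95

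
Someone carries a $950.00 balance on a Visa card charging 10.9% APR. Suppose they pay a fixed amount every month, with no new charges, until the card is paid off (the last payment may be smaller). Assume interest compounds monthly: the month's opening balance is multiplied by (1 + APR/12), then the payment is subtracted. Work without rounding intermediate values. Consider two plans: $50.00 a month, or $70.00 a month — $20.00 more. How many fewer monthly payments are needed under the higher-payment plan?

Monthly rate r = 10.9%/12 = 0.908333% = 0.00908333.
At $50.00/mo: n = ⌈−ln(1 − rB₀/P)/ln(1+r)⌉ = 21 payments (last $47.57); total interest = total paid − $950.00 = $97.57.
At $70.00/mo: 15 payments (last $38.54); total interest $68.54.
Payments saved = 21 − 15 = 6.

6 fewer payments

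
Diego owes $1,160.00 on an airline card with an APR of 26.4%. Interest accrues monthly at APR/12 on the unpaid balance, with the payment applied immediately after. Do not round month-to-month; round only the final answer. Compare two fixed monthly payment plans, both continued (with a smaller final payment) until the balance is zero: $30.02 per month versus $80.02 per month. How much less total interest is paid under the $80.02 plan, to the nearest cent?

Monthly rate r = 26.4%/12 = 2.2% = 0.022.
At $30.02/mo: n = ⌈−ln(1 − rB₀/P)/ln(1+r)⌉ = 88 payments (last $6.31); total interest = total paid − $1,160.00 = $1,458.05.
At $80.02/mo: 18 payments (last $52.16); total interest $252.50.
Interest saved = $1,458.05 − $252.50 = $1,205.55.

$1,205.55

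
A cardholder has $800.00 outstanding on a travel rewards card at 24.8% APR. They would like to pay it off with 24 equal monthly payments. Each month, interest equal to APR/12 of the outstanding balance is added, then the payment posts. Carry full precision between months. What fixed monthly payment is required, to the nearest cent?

$42.62

Monthly rate r = 24.8%/12 = 2.06667% = 0.0206667.
Level-payment amortization: P = B₀·r / (1 − (1+r)^(−n)) = 800.00·0.0206667 / (1 − 1.02067^(−24)).
Denominator 1 − (1+r)^(−24) = 0.387951778.
P = 16.5333 / 0.387951778 ≈ 42.62.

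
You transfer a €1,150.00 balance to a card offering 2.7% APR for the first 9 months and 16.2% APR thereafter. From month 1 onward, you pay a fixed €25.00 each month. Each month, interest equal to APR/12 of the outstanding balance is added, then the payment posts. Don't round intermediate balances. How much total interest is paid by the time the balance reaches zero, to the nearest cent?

Promo months 1–9 at r₀ = 2.7%/12 = 0.00225; months 10+ at r₁ = 16.2%/12 = 0.0135.
After month 9: iterate B ← B·(1+r₀) − €25.00 for 9 months → €946.46.
Then at r₁ with €25.00/mo: n₂ = −ln(1 − r₁·B/P)/ln(1+r₁) ≈ 53.36 → 54 more payments.
Total paid = 62·€25.00 + €9.10 = €1,559.10; interest = €1,559.10 − €1,150.00 = €409.10.

€409.10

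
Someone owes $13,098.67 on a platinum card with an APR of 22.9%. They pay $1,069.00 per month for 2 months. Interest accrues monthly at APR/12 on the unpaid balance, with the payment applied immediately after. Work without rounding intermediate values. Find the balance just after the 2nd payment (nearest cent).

Monthly rate r = 22.9%/12 = 1.90833% = 0.0190833.
Each month: B ← B·(1+r) − $1,069.00.
Month 1: interest $249.97; balance after payment $12,279.64.
Month 2: interest $234.34; balance after payment $11,444.97.

$11,444.97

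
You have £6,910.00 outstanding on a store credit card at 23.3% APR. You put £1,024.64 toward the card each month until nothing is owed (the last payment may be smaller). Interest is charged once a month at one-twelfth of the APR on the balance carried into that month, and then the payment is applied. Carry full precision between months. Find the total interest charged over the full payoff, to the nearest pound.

£570

Monthly rate r = 23.3%/12 = 1.94167% = 0.0194167.
Payoff takes n = ⌈−ln(1 − rB₀/P)/ln(1+r)⌉ = ⌈7.298⌉ = 8 payments; the last is £307.49.
Total paid = 7·£1,024.64 + £307.49 = £7,479.97.
Total interest = total paid − principal = £7,479.97 − £6,910.00 = £569.97.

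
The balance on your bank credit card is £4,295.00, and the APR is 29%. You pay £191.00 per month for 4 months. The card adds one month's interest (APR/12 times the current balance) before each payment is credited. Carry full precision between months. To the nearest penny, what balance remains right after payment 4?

Monthly rate r = 29%/12 = 2.41667% = 0.0241667.
Each month: B ← B·(1+r) − £191.00.
Month 1: interest £103.80; balance after payment £4,207.80.
Month 2: interest £101.69; balance after payment £4,118.48.
Month 3: interest £99.53; balance after payment £4,027.01.
Month 4: interest £97.32; balance after payment £3,933.33.

£3,933.33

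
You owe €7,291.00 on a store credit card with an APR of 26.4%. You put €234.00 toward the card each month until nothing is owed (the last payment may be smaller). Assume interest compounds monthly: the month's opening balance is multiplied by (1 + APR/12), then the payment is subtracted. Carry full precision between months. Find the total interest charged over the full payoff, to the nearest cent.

€5,147.29

Monthly rate r = 26.4%/12 = 2.2% = 0.022.
Payoff takes n = ⌈−ln(1 − rB₀/P)/ln(1+r)⌉ = ⌈53.154⌉ = 54 payments; the last is €36.29.
Total paid = 53·€234.00 + €36.29 = €12,438.29.
Total interest = total paid − principal = €12,438.29 − €7,291.00 = €5,147.29.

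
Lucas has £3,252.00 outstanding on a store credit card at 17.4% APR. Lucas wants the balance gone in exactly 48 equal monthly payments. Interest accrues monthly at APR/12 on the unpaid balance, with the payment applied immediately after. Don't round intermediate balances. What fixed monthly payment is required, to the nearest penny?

£94.51

Monthly rate r = 17.4%/12 = 1.45% = 0.0145.
Level-payment amortization: P = B₀·r / (1 − (1+r)^(−n)) = 3252.00·0.0145 / (1 − 1.0145^(−48)).
Denominator 1 − (1+r)^(−48) = 0.498926386.
P = 47.154 / 0.498926386 ≈ 94.51.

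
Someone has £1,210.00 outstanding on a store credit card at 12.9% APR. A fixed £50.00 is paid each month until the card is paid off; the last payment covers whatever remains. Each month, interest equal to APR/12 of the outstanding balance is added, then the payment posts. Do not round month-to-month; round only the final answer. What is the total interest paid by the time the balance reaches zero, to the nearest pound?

Monthly rate r = 12.9%/12 = 1.075% = 0.01075.
Payoff takes n = ⌈−ln(1 − rB₀/P)/ln(1+r)⌉ = ⌈28.179⌉ = 29 payments; the last is £8.99.
Total paid = 28·£50.00 + £8.99 = £1,408.99.
Total interest = total paid − principal = £1,408.99 − £1,210.00 = £198.99.

£199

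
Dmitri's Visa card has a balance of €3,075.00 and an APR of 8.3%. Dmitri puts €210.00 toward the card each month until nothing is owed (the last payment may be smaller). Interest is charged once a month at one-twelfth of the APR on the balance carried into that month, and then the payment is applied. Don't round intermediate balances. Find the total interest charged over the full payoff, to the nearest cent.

Monthly rate r = 8.3%/12 = 0.691667% = 0.00691667.
Payoff takes n = ⌈−ln(1 − rB₀/P)/ln(1+r)⌉ = ⌈15.492⌉ = 16 payments; the last is €103.48.
Total paid = 15·€210.00 + €103.48 = €3,253.48.
Total interest = total paid − principal = €3,253.48 − €3,075.00 = €178.48.

€178.48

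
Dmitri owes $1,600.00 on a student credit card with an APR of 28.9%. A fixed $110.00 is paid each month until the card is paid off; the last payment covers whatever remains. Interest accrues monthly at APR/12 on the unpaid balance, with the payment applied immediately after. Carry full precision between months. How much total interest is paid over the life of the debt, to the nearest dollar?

$393

Monthly rate r = 28.9%/12 = 2.40833% = 0.0240833.
Payoff takes n = ⌈−ln(1 − rB₀/P)/ln(1+r)⌉ = ⌈18.121⌉ = 19 payments; the last is $13.48.
Total paid = 18·$110.00 + $13.48 = $1,993.48.
Total interest = total paid − principal = $1,993.48 − $1,600.00 = $393.48.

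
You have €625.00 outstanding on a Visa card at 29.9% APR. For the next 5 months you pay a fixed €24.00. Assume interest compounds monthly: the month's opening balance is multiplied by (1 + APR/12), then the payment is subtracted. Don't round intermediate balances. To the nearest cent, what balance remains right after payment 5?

Monthly rate r = 29.9%/12 = 2.49167% = 0.0249167.
Each month: B ← B·(1+r) − €24.00.
Month 1: interest €15.57; balance after payment €616.57.
Month 2: interest €15.36; balance after payment €607.94.
Month 3: interest €15.15; balance after payment €599.08.
Month 4: interest €14.93; balance after payment €590.01.
Month 5: interest €14.70; balance after payment €580.71.

€580.71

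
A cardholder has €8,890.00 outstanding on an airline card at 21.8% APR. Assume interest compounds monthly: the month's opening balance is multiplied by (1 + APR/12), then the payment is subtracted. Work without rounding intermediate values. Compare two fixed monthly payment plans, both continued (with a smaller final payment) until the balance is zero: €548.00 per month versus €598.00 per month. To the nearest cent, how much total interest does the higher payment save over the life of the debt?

Monthly rate r = 21.8%/12 = 1.81667% = 0.0181667.
At €548.00/mo: n = ⌈−ln(1 − rB₀/P)/ln(1+r)⌉ = 20 payments (last €216.65); total interest = total paid − €8,890.00 = €1,738.65.
At €598.00/mo: 18 payments (last €291.80); total interest €1,567.80.
Interest saved = €1,738.65 − €1,567.80 = €170.85.

€170.85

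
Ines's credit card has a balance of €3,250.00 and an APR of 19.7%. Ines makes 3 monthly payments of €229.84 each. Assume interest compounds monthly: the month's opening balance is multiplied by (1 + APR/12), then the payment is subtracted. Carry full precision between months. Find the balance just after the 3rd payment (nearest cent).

€2,711.80

Monthly rate r = 19.7%/12 = 1.64167% = 0.0164167.
Each month: B ← B·(1+r) − €229.84.
Month 1: interest €53.35; balance after payment €3,073.51.
Month 2: interest €50.46; balance after payment €2,894.13.
Month 3: interest €47.51; balance after payment €2,711.80.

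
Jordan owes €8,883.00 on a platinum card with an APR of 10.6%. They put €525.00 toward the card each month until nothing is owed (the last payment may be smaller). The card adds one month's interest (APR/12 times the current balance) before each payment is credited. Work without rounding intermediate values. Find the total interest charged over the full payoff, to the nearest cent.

€781.39

Monthly rate r = 10.6%/12 = 0.883333% = 0.00883333.
Payoff takes n = ⌈−ln(1 − rB₀/P)/ln(1+r)⌉ = ⌈18.407⌉ = 19 payments; the last is €214.39.
Total paid = 18·€525.00 + €214.39 = €9,664.39.
Total interest = total paid − principal = €9,664.39 − €8,883.00 = €781.39.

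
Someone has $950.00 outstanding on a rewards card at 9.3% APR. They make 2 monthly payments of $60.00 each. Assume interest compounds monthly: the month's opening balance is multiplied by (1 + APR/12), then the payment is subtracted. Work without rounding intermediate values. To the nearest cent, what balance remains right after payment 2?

$844.32

Monthly rate r = 9.3%/12 = 0.775% = 0.00775.
Each month: B ← B·(1+r) − $60.00.
Month 1: interest $7.36; balance after payment $897.36.
Month 2: interest $6.95; balance after payment $844.32.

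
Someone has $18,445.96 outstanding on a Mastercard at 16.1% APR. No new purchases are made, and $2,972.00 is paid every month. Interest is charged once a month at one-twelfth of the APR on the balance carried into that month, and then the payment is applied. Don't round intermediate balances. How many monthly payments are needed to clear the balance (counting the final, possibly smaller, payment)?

7 payments

Monthly rate r = 16.1%/12 = 1.34167% = 0.0134167.
Recurrence: B ← B·(1+r) − $2,972.00.
Month 1: interest $247.48; balance after payment $15,721.44.
Month 2: interest $210.93; balance after payment $12,960.37.
Closed form: n = −ln(1 − rB₀/P)/ln(1+r) = −ln(0.91673)/ln(1.01342) ≈ 6.524, so the balance reaches zero during payment 7.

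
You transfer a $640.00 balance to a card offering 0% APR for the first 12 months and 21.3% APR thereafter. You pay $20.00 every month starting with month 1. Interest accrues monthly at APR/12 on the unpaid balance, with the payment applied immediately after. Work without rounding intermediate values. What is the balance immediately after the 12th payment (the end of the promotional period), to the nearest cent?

$400.00

Promo months 1–12 at r₀ = 0%/12 = 0; months 13+ at r₁ = 21.3%/12 = 0.01775.
After month 12 (no interest yet): B = $640.00 − 12·$20.00 = $400.00.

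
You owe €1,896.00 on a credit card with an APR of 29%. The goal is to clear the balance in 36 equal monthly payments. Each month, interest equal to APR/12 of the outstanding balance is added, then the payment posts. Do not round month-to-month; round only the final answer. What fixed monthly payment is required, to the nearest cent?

Monthly rate r = 29%/12 = 2.41667% = 0.0241667.
Level-payment amortization: P = B₀·r / (1 − (1+r)^(−n)) = 1896.00·0.0241667 / (1 − 1.02417^(−36)).
Denominator 1 − (1+r)^(−36) = 0.576691417.
P = 45.82 / 0.576691417 ≈ 79.45.

€79.45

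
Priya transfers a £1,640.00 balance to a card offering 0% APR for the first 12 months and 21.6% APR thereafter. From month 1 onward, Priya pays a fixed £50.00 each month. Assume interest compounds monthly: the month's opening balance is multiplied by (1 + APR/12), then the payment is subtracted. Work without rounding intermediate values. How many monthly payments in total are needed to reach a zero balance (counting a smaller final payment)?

Promo months 1–12 at r₀ = 0%/12 = 0; months 13+ at r₁ = 21.6%/12 = 0.018.
After month 12 (no interest yet): B = £1,640.00 − 12·£50.00 = £1,040.00.
Then at r₁ with £50.00/mo: n₂ = −ln(1 − r₁·B/P)/ln(1+r₁) ≈ 26.29 → 27 more payments.

39 months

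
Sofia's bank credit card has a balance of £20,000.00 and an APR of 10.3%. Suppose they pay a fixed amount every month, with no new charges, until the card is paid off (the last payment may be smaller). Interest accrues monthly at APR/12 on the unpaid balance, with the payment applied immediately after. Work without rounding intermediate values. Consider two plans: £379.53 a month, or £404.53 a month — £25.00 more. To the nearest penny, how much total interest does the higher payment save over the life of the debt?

£595.03

Monthly rate r = 10.3%/12 = 0.858333% = 0.00858333.
At £379.53/mo: n = ⌈−ln(1 − rB₀/P)/ln(1+r)⌉ = 71 payments (last £168.41); total interest = total paid − £20,000.00 = £6,735.51.
At £404.53/mo: 65 payments (last £250.56); total interest £6,140.48.
Interest saved = £6,735.51 − £6,140.48 = £595.03.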